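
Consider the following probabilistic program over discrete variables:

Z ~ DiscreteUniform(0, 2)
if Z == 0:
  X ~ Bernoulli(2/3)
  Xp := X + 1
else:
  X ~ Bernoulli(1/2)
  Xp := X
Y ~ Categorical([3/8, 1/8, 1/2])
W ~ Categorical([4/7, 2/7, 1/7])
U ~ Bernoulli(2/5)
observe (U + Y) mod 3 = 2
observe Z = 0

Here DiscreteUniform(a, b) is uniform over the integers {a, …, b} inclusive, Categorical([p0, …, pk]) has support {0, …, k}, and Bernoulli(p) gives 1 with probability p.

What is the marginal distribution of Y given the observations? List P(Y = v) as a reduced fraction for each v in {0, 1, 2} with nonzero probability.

Enumerate traces; 12 have nonzero weight after conditioning:
  (Z=0, X=0, Y=1, W=0, U=1) weight 1/315
  (Z=0, X=0, Y=1, W=1, U=1) weight 1/630
  (Z=0, X=0, Y=1, W=2, U=1) weight 1/1260
  (Z=0, X=0, Y=2, W=0, U=0) weight 2/105
  (Z=0, X=0, Y=2, W=1, U=0) weight 1/105
  (Z=0, X=0, Y=2, W=2, U=0) weight 1/210
  (Z=0, X=1, Y=1, W=0, U=1) weight 2/315
  (Z=0, X=1, Y=1, W=1, U=1) weight 1/315
  … 4 more
Group by Y:
  weight(Y=1) = 1/60
  weight(Y=2) = 1/10
Total weight = 1/60 + 1/10 = 7/60
P(Y=1 | obs) = 1/60 / 7/60 = 1/7
P(Y=2 | obs) = 1/10 / 7/60 = 6/7

P(Y=1) = 1/7, P(Y=2) = 6/7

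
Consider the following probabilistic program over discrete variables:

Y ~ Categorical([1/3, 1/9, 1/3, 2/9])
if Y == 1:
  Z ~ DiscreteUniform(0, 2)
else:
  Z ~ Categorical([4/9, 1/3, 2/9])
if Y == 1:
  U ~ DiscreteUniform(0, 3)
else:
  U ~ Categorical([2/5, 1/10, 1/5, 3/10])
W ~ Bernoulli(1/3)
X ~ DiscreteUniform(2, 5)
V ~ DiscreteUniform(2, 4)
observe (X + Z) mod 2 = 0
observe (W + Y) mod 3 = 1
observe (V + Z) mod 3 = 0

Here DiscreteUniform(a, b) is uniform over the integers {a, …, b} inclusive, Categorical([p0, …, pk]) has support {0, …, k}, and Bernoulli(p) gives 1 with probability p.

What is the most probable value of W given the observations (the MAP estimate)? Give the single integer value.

Enumerate traces; 72 have nonzero weight after conditioning:
  (Y=0, Z=0, U=0, W=1, X=2, V=3) weight 2/1215
  (Y=0, Z=0, U=0, W=1, X=4, V=3) weight 2/1215
  (Y=0, Z=0, U=1, W=1, X=2, V=3) weight 1/2430
  (Y=0, Z=0, U=1, W=1, X=4, V=3) weight 1/2430
  (Y=0, Z=0, U=2, W=1, X=2, V=3) weight 1/1215
  (Y=0, Z=0, U=2, W=1, X=4, V=3) weight 1/1215
  (Y=0, Z=0, U=3, W=1, X=2, V=3) weight 1/810
  (Y=0, Z=0, U=3, W=1, X=4, V=3) weight 1/810
  (Y=1, Z=0, U=0, W=0, X=2, V=3) weight 1/1944
  … 63 more
Group by W:
  weight(W=0) = 1/81
  weight(W=1) = 5/162
Total weight = 1/81 + 5/162 = 7/162
P(W=0 | obs) = 1/81 / 7/162 = 2/7
P(W=1 | obs) = 5/162 / 7/162 = 5/7
argmax = 1

argmax_v P(W = v | obs) = 1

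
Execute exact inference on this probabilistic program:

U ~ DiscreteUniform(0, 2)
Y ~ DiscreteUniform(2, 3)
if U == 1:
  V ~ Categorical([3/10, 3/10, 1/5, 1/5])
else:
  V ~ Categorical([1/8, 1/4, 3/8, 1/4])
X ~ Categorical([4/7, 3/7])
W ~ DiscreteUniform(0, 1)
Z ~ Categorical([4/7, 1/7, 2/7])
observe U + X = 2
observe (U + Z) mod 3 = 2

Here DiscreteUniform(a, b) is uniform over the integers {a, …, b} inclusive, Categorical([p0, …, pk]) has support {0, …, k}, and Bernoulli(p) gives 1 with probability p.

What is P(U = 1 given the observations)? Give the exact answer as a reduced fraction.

Enumerate traces; 32 have nonzero weight after conditioning:
  (U=1, Y=2, V=0, X=1, W=0, Z=1) weight 3/1960
  (U=1, Y=2, V=0, X=1, W=1, Z=1) weight 3/1960
  (U=1, Y=2, V=1, X=1, W=0, Z=1) weight 3/1960
  (U=1, Y=2, V=1, X=1, W=1, Z=1) weight 3/1960
  (U=1, Y=2, V=2, X=1, W=0, Z=1) weight 1/980
  (U=1, Y=2, V=2, X=1, W=1, Z=1) weight 1/980
  (U=1, Y=2, V=3, X=1, W=0, Z=1) weight 1/980
  (U=1, Y=2, V=3, X=1, W=1, Z=1) weight 1/980
  (U=2, Y=2, V=0, X=0, W=0, Z=0) weight 1/294
  … 23 more
Group by U:
  weight(U=1) = 1/49
  weight(U=2) = 16/147
Total weight = 1/49 + 16/147 = 19/147
P(U=1 | obs) = 1/49 / 19/147 = 3/19
P(U=2 | obs) = 16/147 / 19/147 = 16/19

P(U = 1 | obs) = 3/19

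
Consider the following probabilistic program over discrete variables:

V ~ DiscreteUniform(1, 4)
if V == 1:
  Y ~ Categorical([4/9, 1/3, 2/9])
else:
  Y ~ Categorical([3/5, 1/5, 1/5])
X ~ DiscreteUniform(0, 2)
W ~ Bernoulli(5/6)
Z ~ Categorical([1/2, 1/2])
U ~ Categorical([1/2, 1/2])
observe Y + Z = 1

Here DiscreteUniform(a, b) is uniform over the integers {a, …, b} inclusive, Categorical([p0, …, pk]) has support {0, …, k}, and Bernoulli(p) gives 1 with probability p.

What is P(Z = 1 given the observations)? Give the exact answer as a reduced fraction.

P(Z = 1 | obs) = 101/143

Enumerate traces; 96 have nonzero weight after conditioning:
  (V=1, Y=0, X=0, W=0, Z=1, U=0) weight 1/648
  (V=1, Y=0, X=0, W=0, Z=1, U=1) weight 1/648
  (V=1, Y=0, X=0, W=1, Z=1, U=0) weight 5/648
  (V=1, Y=0, X=0, W=1, Z=1, U=1) weight 5/648
  (V=1, Y=0, X=1, W=0, Z=1, U=0) weight 1/648
  (V=1, Y=0, X=1, W=0, Z=1, U=1) weight 1/648
  (V=1, Y=0, X=1, W=1, Z=1, U=0) weight 5/648
  (V=1, Y=0, X=1, W=1, Z=1, U=1) weight 5/648
  (V=1, Y=1, X=0, W=0, Z=0, U=0) weight 1/864
  … 87 more
Group by Z:
  weight(Z=0) = 7/60
  weight(Z=1) = 101/360
Total weight = 7/60 + 101/360 = 143/360
P(Z=0 | obs) = 7/60 / 143/360 = 42/143
P(Z=1 | obs) = 101/360 / 143/360 = 101/143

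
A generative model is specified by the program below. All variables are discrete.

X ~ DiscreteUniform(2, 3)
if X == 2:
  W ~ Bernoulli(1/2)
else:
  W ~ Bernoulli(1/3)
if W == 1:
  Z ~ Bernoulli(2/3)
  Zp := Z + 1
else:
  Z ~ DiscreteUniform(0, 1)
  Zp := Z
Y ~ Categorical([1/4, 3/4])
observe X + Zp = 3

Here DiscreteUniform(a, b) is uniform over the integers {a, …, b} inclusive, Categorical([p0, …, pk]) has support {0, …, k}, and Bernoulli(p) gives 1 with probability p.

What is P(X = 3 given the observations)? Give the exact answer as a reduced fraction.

P(X = 3 | obs) = 4/9

Enumerate traces; 6 have nonzero weight after conditioning:
  (X=2, W=0, Z=1, Y=0) weight 1/32
  (X=2, W=0, Z=1, Y=1) weight 3/32
  (X=2, W=1, Z=0, Y=0) weight 1/48
  (X=2, W=1, Z=0, Y=1) weight 1/16
  (X=3, W=0, Z=0, Y=0) weight 1/24
  (X=3, W=0, Z=0, Y=1) weight 1/8
Group by X:
  weight(X=2) = 5/24
  weight(X=3) = 1/6
Total weight = 5/24 + 1/6 = 3/8
P(X=2 | obs) = 5/24 / 3/8 = 5/9
P(X=3 | obs) = 1/6 / 3/8 = 4/9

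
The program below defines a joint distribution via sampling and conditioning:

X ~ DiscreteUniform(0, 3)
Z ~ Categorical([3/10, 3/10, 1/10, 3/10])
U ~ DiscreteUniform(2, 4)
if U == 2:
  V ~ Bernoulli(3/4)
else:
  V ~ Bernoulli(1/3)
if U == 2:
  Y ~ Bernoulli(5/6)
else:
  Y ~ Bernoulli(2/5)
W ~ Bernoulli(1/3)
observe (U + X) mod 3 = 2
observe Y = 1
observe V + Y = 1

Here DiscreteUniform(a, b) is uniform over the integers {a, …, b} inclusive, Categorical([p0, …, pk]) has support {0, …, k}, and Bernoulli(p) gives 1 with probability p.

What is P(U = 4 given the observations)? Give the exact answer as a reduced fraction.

Enumerate traces; 32 have nonzero weight after conditioning:
  (X=0, Z=0, U=2, V=0, Y=1, W=0) weight 1/288
  (X=0, Z=0, U=2, V=0, Y=1, W=1) weight 1/576
  (X=0, Z=1, U=2, V=0, Y=1, W=0) weight 1/288
  (X=0, Z=1, U=2, V=0, Y=1, W=1) weight 1/576
  (X=0, Z=2, U=2, V=0, Y=1, W=0) weight 1/864
  (X=0, Z=2, U=2, V=0, Y=1, W=1) weight 1/1728
  (X=0, Z=3, U=2, V=0, Y=1, W=0) weight 1/288
  (X=0, Z=3, U=2, V=0, Y=1, W=1) weight 1/576
  (X=1, Z=0, U=4, V=0, Y=1, W=0) weight 1/225
  (X=2, Z=0, U=3, V=0, Y=1, W=0) weight 1/225
  … 22 more
Group by U:
  weight(U=2) = 5/144
  weight(U=3) = 1/45
  weight(U=4) = 1/45
Total weight = 5/144 + 1/45 + 1/45 = 19/240
P(U=2 | obs) = 5/144 / 19/240 = 25/57
P(U=3 | obs) = 1/45 / 19/240 = 16/57
P(U=4 | obs) = 1/45 / 19/240 = 16/57

P(U = 4 | obs) = 16/57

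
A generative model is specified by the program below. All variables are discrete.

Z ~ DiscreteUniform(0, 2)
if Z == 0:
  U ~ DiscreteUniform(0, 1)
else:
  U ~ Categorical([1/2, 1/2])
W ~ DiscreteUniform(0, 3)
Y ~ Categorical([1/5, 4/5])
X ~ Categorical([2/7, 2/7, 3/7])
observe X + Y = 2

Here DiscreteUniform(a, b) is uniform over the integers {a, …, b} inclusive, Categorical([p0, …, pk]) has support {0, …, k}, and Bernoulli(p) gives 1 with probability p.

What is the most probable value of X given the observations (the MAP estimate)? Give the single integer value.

argmax_v P(X = v | obs) = 1

Enumerate traces; 48 have nonzero weight after conditioning:
  (Z=0, U=0, W=0, Y=0, X=2) weight 1/280
  (Z=0, U=0, W=0, Y=1, X=1) weight 1/105
  (Z=0, U=0, W=1, Y=0, X=2) weight 1/280
  (Z=0, U=0, W=1, Y=1, X=1) weight 1/105
  (Z=0, U=0, W=2, Y=0, X=2) weight 1/280
  (Z=0, U=0, W=2, Y=1, X=1) weight 1/105
  (Z=0, U=0, W=3, Y=0, X=2) weight 1/280
  (Z=0, U=0, W=3, Y=1, X=1) weight 1/105
  … 40 more
Group by X:
  weight(X=1) = 8/35
  weight(X=2) = 3/35
Total weight = 8/35 + 3/35 = 11/35
P(X=1 | obs) = 8/35 / 11/35 = 8/11
P(X=2 | obs) = 3/35 / 11/35 = 3/11
argmax = 1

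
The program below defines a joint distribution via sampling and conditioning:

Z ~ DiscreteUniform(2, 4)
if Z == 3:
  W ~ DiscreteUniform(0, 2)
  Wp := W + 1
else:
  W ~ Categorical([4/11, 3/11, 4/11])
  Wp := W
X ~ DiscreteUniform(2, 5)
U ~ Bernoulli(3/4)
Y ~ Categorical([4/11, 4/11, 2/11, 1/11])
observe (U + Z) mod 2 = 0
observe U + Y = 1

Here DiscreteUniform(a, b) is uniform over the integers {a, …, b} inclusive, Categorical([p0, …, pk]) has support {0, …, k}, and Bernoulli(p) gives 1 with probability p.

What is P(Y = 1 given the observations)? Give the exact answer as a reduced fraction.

Enumerate traces; 36 have nonzero weight after conditioning:
  (Z=2, W=0, X=2, U=0, Y=1) weight 1/363
  (Z=2, W=0, X=3, U=0, Y=1) weight 1/363
  (Z=2, W=0, X=4, U=0, Y=1) weight 1/363
  (Z=2, W=0, X=5, U=0, Y=1) weight 1/363
  (Z=2, W=1, X=2, U=0, Y=1) weight 1/484
  (Z=2, W=1, X=3, U=0, Y=1) weight 1/484
  (Z=2, W=1, X=4, U=0, Y=1) weight 1/484
  (Z=2, W=1, X=5, U=0, Y=1) weight 1/484
  (Z=3, W=0, X=2, U=1, Y=0) weight 1/132
  … 27 more
Group by Y:
  weight(Y=0) = 1/11
  weight(Y=1) = 2/33
Total weight = 1/11 + 2/33 = 5/33
P(Y=0 | obs) = 1/11 / 5/33 = 3/5
P(Y=1 | obs) = 2/33 / 5/33 = 2/5

P(Y = 1 | obs) = 2/5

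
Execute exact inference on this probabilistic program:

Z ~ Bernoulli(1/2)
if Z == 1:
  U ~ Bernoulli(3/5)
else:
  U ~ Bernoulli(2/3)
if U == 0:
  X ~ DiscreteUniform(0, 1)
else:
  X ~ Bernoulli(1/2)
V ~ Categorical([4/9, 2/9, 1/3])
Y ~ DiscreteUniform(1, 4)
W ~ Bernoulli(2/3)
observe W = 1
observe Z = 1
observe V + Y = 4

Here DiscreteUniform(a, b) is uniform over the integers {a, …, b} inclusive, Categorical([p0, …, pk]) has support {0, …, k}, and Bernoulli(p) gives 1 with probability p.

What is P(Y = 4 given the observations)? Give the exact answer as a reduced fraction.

Enumerate traces; 12 have nonzero weight after conditioning:
  (Z=1, U=0, X=0, V=0, Y=4, W=1) weight 1/135
  (Z=1, U=0, X=0, V=1, Y=3, W=1) weight 1/270
  (Z=1, U=0, X=0, V=2, Y=2, W=1) weight 1/180
  (Z=1, U=0, X=1, V=0, Y=4, W=1) weight 1/135
  (Z=1, U=0, X=1, V=1, Y=3, W=1) weight 1/270
  (Z=1, U=0, X=1, V=2, Y=2, W=1) weight 1/180
  (Z=1, U=1, X=0, V=0, Y=4, W=1) weight 1/90
  (Z=1, U=1, X=0, V=1, Y=3, W=1) weight 1/180
  … 4 more
Group by Y:
  weight(Y=2) = 1/36
  weight(Y=3) = 1/54
  weight(Y=4) = 1/27
Total weight = 1/36 + 1/54 + 1/27 = 1/12
P(Y=2 | obs) = 1/36 / 1/12 = 1/3
P(Y=3 | obs) = 1/54 / 1/12 = 2/9
P(Y=4 | obs) = 1/27 / 1/12 = 4/9

P(Y = 4 | obs) = 4/9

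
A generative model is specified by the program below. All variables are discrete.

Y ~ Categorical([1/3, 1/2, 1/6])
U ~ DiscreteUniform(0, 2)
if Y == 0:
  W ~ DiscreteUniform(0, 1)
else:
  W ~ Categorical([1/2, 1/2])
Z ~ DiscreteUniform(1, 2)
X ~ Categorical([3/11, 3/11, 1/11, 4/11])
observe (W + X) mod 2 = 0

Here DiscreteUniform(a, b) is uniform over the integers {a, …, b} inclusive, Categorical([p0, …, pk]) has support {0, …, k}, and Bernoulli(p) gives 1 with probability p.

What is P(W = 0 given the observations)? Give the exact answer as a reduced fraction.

P(W = 0 | obs) = 4/11

Enumerate traces; 72 have nonzero weight after conditioning:
  (Y=0, U=0, W=0, Z=1, X=0) weight 1/132
  (Y=0, U=0, W=0, Z=1, X=2) weight 1/396
  (Y=0, U=0, W=0, Z=2, X=0) weight 1/132
  (Y=0, U=0, W=0, Z=2, X=2) weight 1/396
  (Y=0, U=0, W=1, Z=1, X=1) weight 1/132
  (Y=0, U=0, W=1, Z=1, X=3) weight 1/99
  (Y=0, U=0, W=1, Z=2, X=1) weight 1/132
  (Y=0, U=0, W=1, Z=2, X=3) weight 1/99
  … 64 more
Group by W:
  weight(W=0) = 2/11
  weight(W=1) = 7/22
Total weight = 2/11 + 7/22 = 1/2
P(W=0 | obs) = 2/11 / 1/2 = 4/11
P(W=1 | obs) = 7/22 / 1/2 = 7/11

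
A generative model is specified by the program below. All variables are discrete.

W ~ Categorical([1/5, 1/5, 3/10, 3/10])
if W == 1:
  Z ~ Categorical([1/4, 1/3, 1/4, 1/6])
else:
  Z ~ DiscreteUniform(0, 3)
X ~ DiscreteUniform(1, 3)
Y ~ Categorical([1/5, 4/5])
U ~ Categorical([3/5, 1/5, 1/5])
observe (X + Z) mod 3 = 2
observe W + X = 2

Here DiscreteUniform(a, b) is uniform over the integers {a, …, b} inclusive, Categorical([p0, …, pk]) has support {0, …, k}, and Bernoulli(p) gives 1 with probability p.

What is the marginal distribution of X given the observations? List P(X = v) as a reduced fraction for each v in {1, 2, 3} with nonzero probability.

P(X=1) = 2/5, P(X=2) = 3/5

Enumerate traces; 18 have nonzero weight after conditioning:
  (W=0, Z=0, X=2, Y=0, U=0) weight 1/500
  (W=0, Z=0, X=2, Y=0, U=1) weight 1/1500
  (W=0, Z=0, X=2, Y=0, U=2) weight 1/1500
  (W=0, Z=0, X=2, Y=1, U=0) weight 1/125
  (W=0, Z=0, X=2, Y=1, U=1) weight 1/375
  (W=0, Z=0, X=2, Y=1, U=2) weight 1/375
  (W=0, Z=3, X=2, Y=0, U=0) weight 1/500
  (W=0, Z=3, X=2, Y=0, U=1) weight 1/1500
  (W=1, Z=1, X=1, Y=0, U=0) weight 1/375
  … 9 more
Group by X:
  weight(X=1) = 1/45
  weight(X=2) = 1/30
Total weight = 1/45 + 1/30 = 1/18
P(X=1 | obs) = 1/45 / 1/18 = 2/5
P(X=2 | obs) = 1/30 / 1/18 = 3/5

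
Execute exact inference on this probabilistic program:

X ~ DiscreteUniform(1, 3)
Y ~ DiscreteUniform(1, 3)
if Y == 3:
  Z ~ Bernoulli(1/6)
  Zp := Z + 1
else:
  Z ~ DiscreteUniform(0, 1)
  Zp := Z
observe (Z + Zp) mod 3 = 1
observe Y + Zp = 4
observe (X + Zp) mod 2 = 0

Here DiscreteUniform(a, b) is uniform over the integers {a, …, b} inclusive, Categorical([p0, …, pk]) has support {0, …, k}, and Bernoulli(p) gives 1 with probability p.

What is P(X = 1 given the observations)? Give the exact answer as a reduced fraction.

P(X = 1 | obs) = 1/2

Enumerate traces; 2 have nonzero weight after conditioning:
  (X=1, Y=3, Z=0) weight 5/54
  (X=3, Y=3, Z=0) weight 5/54
Group by X:
  weight(X=1) = 5/54
  weight(X=3) = 5/54
Total weight = 5/54 + 5/54 = 5/27
P(X=1 | obs) = 5/54 / 5/27 = 1/2
P(X=3 | obs) = 5/54 / 5/27 = 1/2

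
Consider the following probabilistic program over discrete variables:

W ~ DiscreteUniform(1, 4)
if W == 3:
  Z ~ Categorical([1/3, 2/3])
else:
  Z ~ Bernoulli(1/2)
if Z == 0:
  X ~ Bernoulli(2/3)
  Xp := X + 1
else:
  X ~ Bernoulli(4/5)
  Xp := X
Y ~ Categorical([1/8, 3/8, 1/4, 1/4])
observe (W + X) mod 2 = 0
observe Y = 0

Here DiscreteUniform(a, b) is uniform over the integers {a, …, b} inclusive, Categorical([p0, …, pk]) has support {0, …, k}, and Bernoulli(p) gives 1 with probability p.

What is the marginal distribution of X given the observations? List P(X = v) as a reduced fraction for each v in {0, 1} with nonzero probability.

P(X=0) = 24/91, P(X=1) = 67/91

Enumerate traces; 8 have nonzero weight after conditioning:
  (W=1, Z=0, X=1, Y=0) weight 1/96
  (W=1, Z=1, X=1, Y=0) weight 1/80
  (W=2, Z=0, X=0, Y=0) weight 1/192
  (W=2, Z=1, X=0, Y=0) weight 1/320
  (W=3, Z=0, X=1, Y=0) weight 1/144
  (W=3, Z=1, X=1, Y=0) weight 1/60
  (W=4, Z=0, X=0, Y=0) weight 1/192
  (W=4, Z=1, X=0, Y=0) weight 1/320
Group by X:
  weight(X=0) = 1/60
  weight(X=1) = 67/1440
Total weight = 1/60 + 67/1440 = 91/1440
P(X=0 | obs) = 1/60 / 91/1440 = 24/91
P(X=1 | obs) = 67/1440 / 91/1440 = 67/91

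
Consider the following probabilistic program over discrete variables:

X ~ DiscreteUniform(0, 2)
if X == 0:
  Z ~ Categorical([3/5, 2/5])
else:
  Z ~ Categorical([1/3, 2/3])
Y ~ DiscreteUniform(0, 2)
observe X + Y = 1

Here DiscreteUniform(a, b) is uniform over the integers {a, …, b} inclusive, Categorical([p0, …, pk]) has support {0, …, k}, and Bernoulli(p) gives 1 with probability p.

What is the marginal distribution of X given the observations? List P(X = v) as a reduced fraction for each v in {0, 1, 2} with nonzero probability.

P(X=0) = 1/2, P(X=1) = 1/2

Enumerate traces; 4 have nonzero weight after conditioning:
  (X=0, Z=0, Y=1) weight 1/15
  (X=0, Z=1, Y=1) weight 2/45
  (X=1, Z=0, Y=0) weight 1/27
  (X=1, Z=1, Y=0) weight 2/27
Group by X:
  weight(X=0) = 1/9
  weight(X=1) = 1/9
Total weight = 1/9 + 1/9 = 2/9
P(X=0 | obs) = 1/9 / 2/9 = 1/2
P(X=1 | obs) = 1/9 / 2/9 = 1/2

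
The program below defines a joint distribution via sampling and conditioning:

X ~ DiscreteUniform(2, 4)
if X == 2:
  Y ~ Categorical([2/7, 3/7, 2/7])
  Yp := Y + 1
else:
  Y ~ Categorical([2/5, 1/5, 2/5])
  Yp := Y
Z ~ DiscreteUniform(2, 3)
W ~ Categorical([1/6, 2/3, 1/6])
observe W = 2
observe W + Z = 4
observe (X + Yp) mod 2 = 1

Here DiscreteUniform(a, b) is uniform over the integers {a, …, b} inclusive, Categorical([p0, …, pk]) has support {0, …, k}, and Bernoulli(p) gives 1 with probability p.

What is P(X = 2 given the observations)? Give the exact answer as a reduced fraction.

P(X = 2 | obs) = 4/11

Enumerate traces; 5 have nonzero weight after conditioning:
  (X=2, Y=0, Z=2, W=2) weight 1/126
  (X=2, Y=2, Z=2, W=2) weight 1/126
  (X=3, Y=0, Z=2, W=2) weight 1/90
  (X=3, Y=2, Z=2, W=2) weight 1/90
  (X=4, Y=1, Z=2, W=2) weight 1/180
Group by X:
  weight(X=2) = 1/63
  weight(X=3) = 1/45
  weight(X=4) = 1/180
Total weight = 1/63 + 1/45 + 1/180 = 11/252
P(X=2 | obs) = 1/63 / 11/252 = 4/11
P(X=3 | obs) = 1/45 / 11/252 = 28/55
P(X=4 | obs) = 1/180 / 11/252 = 7/55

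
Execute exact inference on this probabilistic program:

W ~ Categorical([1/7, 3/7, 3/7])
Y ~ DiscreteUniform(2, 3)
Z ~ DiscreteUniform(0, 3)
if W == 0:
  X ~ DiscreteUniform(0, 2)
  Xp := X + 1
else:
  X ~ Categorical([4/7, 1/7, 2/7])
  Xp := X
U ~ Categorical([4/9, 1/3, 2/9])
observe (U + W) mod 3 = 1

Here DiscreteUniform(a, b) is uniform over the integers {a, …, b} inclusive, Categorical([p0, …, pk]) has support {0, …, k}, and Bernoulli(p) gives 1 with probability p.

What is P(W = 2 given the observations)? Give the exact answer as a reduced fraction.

P(W = 2 | obs) = 2/7

Enumerate traces; 72 have nonzero weight after conditioning:
  (W=0, Y=2, Z=0, X=0, U=1) weight 1/504
  (W=0, Y=2, Z=0, X=1, U=1) weight 1/504
  (W=0, Y=2, Z=0, X=2, U=1) weight 1/504
  (W=0, Y=2, Z=1, X=0, U=1) weight 1/504
  (W=0, Y=2, Z=1, X=1, U=1) weight 1/504
  (W=0, Y=2, Z=1, X=2, U=1) weight 1/504
  (W=0, Y=2, Z=2, X=0, U=1) weight 1/504
  (W=0, Y=2, Z=2, X=1, U=1) weight 1/504
  (W=1, Y=2, Z=0, X=0, U=0) weight 2/147
  (W=2, Y=2, Z=0, X=0, U=2) weight 1/147
  … 62 more
Group by W:
  weight(W=0) = 1/21
  weight(W=1) = 4/21
  weight(W=2) = 2/21
Total weight = 1/21 + 4/21 + 2/21 = 1/3
P(W=0 | obs) = 1/21 / 1/3 = 1/7
P(W=1 | obs) = 4/21 / 1/3 = 4/7
P(W=2 | obs) = 2/21 / 1/3 = 2/7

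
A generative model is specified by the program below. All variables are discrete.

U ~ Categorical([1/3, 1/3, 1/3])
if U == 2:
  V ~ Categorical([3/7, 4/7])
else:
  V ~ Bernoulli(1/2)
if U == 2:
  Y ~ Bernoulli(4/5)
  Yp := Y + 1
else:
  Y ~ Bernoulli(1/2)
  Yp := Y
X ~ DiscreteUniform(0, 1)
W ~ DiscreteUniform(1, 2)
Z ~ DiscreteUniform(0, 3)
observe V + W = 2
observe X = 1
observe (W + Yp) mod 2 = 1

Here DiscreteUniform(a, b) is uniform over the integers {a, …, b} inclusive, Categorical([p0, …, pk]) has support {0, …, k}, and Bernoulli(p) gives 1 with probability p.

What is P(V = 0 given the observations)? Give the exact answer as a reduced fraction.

P(V = 0 | obs) = 41/108

Enumerate traces; 24 have nonzero weight after conditioning:
  (U=0, V=0, Y=1, X=1, W=2, Z=0) weight 1/192
  (U=0, V=0, Y=1, X=1, W=2, Z=1) weight 1/192
  (U=0, V=0, Y=1, X=1, W=2, Z=2) weight 1/192
  (U=0, V=0, Y=1, X=1, W=2, Z=3) weight 1/192
  (U=0, V=1, Y=0, X=1, W=1, Z=0) weight 1/192
  (U=0, V=1, Y=0, X=1, W=1, Z=1) weight 1/192
  (U=0, V=1, Y=0, X=1, W=1, Z=2) weight 1/192
  (U=0, V=1, Y=0, X=1, W=1, Z=3) weight 1/192
  … 16 more
Group by V:
  weight(V=0) = 41/840
  weight(V=1) = 67/840
Total weight = 41/840 + 67/840 = 9/70
P(V=0 | obs) = 41/840 / 9/70 = 41/108
P(V=1 | obs) = 67/840 / 9/70 = 67/108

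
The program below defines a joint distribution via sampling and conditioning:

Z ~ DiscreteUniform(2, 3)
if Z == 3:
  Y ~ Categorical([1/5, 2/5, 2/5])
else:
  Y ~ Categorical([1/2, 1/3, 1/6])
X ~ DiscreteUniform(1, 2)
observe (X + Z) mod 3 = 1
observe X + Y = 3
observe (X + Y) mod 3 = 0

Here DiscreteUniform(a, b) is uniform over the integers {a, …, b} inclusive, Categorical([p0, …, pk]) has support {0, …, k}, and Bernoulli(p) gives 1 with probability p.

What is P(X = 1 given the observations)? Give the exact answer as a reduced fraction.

P(X = 1 | obs) = 6/11

Enumerate traces; 2 have nonzero weight after conditioning:
  (Z=2, Y=1, X=2) weight 1/12
  (Z=3, Y=2, X=1) weight 1/10
Group by X:
  weight(X=1) = 1/10
  weight(X=2) = 1/12
Total weight = 1/10 + 1/12 = 11/60
P(X=1 | obs) = 1/10 / 11/60 = 6/11
P(X=2 | obs) = 1/12 / 11/60 = 5/11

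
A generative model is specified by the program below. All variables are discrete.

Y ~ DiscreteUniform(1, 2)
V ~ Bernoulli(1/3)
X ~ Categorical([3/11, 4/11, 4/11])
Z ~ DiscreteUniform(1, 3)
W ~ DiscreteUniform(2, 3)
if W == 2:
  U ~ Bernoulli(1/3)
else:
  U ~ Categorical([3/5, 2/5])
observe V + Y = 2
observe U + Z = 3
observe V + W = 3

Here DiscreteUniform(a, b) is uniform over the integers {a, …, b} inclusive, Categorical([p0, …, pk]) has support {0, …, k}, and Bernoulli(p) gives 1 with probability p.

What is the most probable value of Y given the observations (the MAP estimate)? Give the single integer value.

argmax_v P(Y = v | obs) = 2

Enumerate traces; 12 have nonzero weight after conditioning:
  (Y=1, V=1, X=0, Z=2, W=2, U=1) weight 1/396
  (Y=1, V=1, X=0, Z=3, W=2, U=0) weight 1/198
  (Y=1, V=1, X=1, Z=2, W=2, U=1) weight 1/297
  (Y=1, V=1, X=1, Z=3, W=2, U=0) weight 2/297
  (Y=1, V=1, X=2, Z=2, W=2, U=1) weight 1/297
  (Y=1, V=1, X=2, Z=3, W=2, U=0) weight 2/297
  (Y=2, V=0, X=0, Z=2, W=3, U=1) weight 1/165
  (Y=2, V=0, X=0, Z=3, W=3, U=0) weight 1/110
  … 4 more
Group by Y:
  weight(Y=1) = 1/36
  weight(Y=2) = 1/18
Total weight = 1/36 + 1/18 = 1/12
P(Y=1 | obs) = 1/36 / 1/12 = 1/3
P(Y=2 | obs) = 1/18 / 1/12 = 2/3
argmax = 2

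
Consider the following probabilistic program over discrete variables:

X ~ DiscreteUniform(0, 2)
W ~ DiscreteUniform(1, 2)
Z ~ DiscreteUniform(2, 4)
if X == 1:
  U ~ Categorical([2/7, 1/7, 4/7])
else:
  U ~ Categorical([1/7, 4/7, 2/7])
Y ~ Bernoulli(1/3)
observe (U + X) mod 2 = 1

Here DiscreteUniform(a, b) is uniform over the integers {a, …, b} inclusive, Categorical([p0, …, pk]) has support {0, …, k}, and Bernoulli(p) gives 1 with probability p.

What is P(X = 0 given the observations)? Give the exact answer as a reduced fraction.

Enumerate traces; 48 have nonzero weight after conditioning:
  (X=0, W=1, Z=2, U=1, Y=0) weight 4/189
  (X=0, W=1, Z=2, U=1, Y=1) weight 2/189
  (X=0, W=1, Z=3, U=1, Y=0) weight 4/189
  (X=0, W=1, Z=3, U=1, Y=1) weight 2/189
  (X=0, W=1, Z=4, U=1, Y=0) weight 4/189
  (X=0, W=1, Z=4, U=1, Y=1) weight 2/189
  (X=0, W=2, Z=2, U=1, Y=0) weight 4/189
  (X=0, W=2, Z=2, U=1, Y=1) weight 2/189
  (X=1, W=1, Z=2, U=0, Y=0) weight 2/189
  (X=2, W=1, Z=2, U=1, Y=0) weight 4/189
  … 38 more
Group by X:
  weight(X=0) = 4/21
  weight(X=1) = 2/7
  weight(X=2) = 4/21
Total weight = 4/21 + 2/7 + 4/21 = 2/3
P(X=0 | obs) = 4/21 / 2/3 = 2/7
P(X=1 | obs) = 2/7 / 2/3 = 3/7
P(X=2 | obs) = 4/21 / 2/3 = 2/7

P(X = 0 | obs) = 2/7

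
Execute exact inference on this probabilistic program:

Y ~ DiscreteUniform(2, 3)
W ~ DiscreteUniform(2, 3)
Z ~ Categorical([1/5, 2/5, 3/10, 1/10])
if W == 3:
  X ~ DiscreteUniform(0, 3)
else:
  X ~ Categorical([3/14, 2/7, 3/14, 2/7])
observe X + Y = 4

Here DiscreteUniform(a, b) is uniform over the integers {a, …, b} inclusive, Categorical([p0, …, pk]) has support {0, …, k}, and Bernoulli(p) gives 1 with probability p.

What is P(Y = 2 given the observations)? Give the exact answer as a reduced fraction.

P(Y = 2 | obs) = 13/28

Enumerate traces; 16 have nonzero weight after conditioning:
  (Y=2, W=2, Z=0, X=2) weight 3/280
  (Y=2, W=2, Z=1, X=2) weight 3/140
  (Y=2, W=2, Z=2, X=2) weight 9/560
  (Y=2, W=2, Z=3, X=2) weight 3/560
  (Y=2, W=3, Z=0, X=2) weight 1/80
  (Y=2, W=3, Z=1, X=2) weight 1/40
  (Y=2, W=3, Z=2, X=2) weight 3/160
  (Y=2, W=3, Z=3, X=2) weight 1/160
  (Y=3, W=2, Z=0, X=1) weight 1/70
  … 7 more
Group by Y:
  weight(Y=2) = 13/112
  weight(Y=3) = 15/112
Total weight = 13/112 + 15/112 = 1/4
P(Y=2 | obs) = 13/112 / 1/4 = 13/28
P(Y=3 | obs) = 15/112 / 1/4 = 15/28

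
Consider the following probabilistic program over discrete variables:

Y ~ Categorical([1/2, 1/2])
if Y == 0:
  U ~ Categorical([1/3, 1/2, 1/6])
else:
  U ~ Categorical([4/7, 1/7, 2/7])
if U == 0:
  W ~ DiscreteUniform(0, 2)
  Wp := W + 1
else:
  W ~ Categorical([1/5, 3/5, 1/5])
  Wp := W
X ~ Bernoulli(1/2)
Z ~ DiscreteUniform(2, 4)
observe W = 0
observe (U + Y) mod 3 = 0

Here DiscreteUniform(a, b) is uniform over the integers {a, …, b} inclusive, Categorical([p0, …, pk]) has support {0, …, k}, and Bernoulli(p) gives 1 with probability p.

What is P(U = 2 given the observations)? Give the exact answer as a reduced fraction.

P(U = 2 | obs) = 18/53

Enumerate traces; 12 have nonzero weight after conditioning:
  (Y=0, U=0, W=0, X=0, Z=2) weight 1/108
  (Y=0, U=0, W=0, X=0, Z=3) weight 1/108
  (Y=0, U=0, W=0, X=0, Z=4) weight 1/108
  (Y=0, U=0, W=0, X=1, Z=2) weight 1/108
  (Y=0, U=0, W=0, X=1, Z=3) weight 1/108
  (Y=0, U=0, W=0, X=1, Z=4) weight 1/108
  (Y=1, U=2, W=0, X=0, Z=2) weight 1/210
  (Y=1, U=2, W=0, X=0, Z=3) weight 1/210
  … 4 more
Group by U:
  weight(U=0) = 1/18
  weight(U=2) = 1/35
Total weight = 1/18 + 1/35 = 53/630
P(U=0 | obs) = 1/18 / 53/630 = 35/53
P(U=2 | obs) = 1/35 / 53/630 = 18/53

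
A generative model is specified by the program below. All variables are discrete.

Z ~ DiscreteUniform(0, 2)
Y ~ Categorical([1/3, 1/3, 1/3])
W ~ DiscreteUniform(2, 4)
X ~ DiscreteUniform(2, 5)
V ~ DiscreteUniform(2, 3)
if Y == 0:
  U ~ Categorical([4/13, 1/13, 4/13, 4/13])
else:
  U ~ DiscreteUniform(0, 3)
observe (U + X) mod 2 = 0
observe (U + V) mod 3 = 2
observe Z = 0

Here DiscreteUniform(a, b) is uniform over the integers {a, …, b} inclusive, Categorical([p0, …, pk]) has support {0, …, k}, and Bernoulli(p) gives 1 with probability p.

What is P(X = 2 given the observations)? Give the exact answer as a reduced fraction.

Enumerate traces; 54 have nonzero weight after conditioning:
  (Z=0, Y=0, W=2, X=2, V=2, U=0) weight 1/702
  (Z=0, Y=0, W=2, X=2, V=3, U=2) weight 1/702
  (Z=0, Y=0, W=2, X=3, V=2, U=3) weight 1/702
  (Z=0, Y=0, W=2, X=4, V=2, U=0) weight 1/702
  (Z=0, Y=0, W=2, X=4, V=3, U=2) weight 1/702
  (Z=0, Y=0, W=2, X=5, V=2, U=3) weight 1/702
  (Z=0, Y=0, W=3, X=2, V=2, U=0) weight 1/702
  (Z=0, Y=0, W=3, X=2, V=3, U=2) weight 1/702
  … 46 more
Group by X:
  weight(X=2) = 7/312
  weight(X=3) = 7/624
  weight(X=4) = 7/312
  weight(X=5) = 7/624
Total weight = 7/312 + 7/624 + 7/312 + 7/624 = 7/104
P(X=2 | obs) = 7/312 / 7/104 = 1/3
P(X=3 | obs) = 7/624 / 7/104 = 1/6
P(X=4 | obs) = 7/312 / 7/104 = 1/3
P(X=5 | obs) = 7/624 / 7/104 = 1/6

P(X = 2 | obs) = 1/3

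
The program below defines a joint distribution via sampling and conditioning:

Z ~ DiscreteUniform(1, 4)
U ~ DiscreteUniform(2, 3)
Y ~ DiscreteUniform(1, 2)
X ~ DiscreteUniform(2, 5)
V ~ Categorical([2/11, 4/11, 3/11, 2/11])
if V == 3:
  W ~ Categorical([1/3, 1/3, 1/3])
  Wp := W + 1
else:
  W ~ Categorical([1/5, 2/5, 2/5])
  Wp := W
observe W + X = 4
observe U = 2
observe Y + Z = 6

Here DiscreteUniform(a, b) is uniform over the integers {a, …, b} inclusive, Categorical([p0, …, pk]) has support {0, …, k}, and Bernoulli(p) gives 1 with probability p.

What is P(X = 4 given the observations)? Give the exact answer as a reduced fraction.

P(X = 4 | obs) = 37/165

Enumerate traces; 12 have nonzero weight after conditioning:
  (Z=4, U=2, Y=2, X=2, V=0, W=2) weight 1/880
  (Z=4, U=2, Y=2, X=2, V=1, W=2) weight 1/440
  (Z=4, U=2, Y=2, X=2, V=2, W=2) weight 3/1760
  (Z=4, U=2, Y=2, X=2, V=3, W=2) weight 1/1056
  (Z=4, U=2, Y=2, X=3, V=0, W=1) weight 1/880
  (Z=4, U=2, Y=2, X=3, V=1, W=1) weight 1/440
  (Z=4, U=2, Y=2, X=3, V=2, W=1) weight 3/1760
  (Z=4, U=2, Y=2, X=3, V=3, W=1) weight 1/1056
  (Z=4, U=2, Y=2, X=4, V=0, W=0) weight 1/1760
  … 3 more
Group by X:
  weight(X=2) = 1/165
  weight(X=3) = 1/165
  weight(X=4) = 37/10560
Total weight = 1/165 + 1/165 + 37/10560 = 1/64
P(X=2 | obs) = 1/165 / 1/64 = 64/165
P(X=3 | obs) = 1/165 / 1/64 = 64/165
P(X=4 | obs) = 37/10560 / 1/64 = 37/165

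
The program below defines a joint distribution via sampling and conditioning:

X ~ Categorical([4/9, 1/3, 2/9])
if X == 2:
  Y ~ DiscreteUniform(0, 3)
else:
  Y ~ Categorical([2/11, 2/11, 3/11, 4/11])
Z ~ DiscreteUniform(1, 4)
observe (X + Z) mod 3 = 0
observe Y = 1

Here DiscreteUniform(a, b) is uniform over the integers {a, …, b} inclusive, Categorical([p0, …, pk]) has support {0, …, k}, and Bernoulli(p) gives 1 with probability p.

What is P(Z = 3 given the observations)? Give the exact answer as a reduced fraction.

Enumerate traces; 4 have nonzero weight after conditioning:
  (X=0, Y=1, Z=3) weight 2/99
  (X=1, Y=1, Z=2) weight 1/66
  (X=2, Y=1, Z=1) weight 1/72
  (X=2, Y=1, Z=4) weight 1/72
Group by Z:
  weight(Z=1) = 1/72
  weight(Z=2) = 1/66
  weight(Z=3) = 2/99
  weight(Z=4) = 1/72
Total weight = 1/72 + 1/66 + 2/99 + 1/72 = 25/396
P(Z=1 | obs) = 1/72 / 25/396 = 11/50
P(Z=2 | obs) = 1/66 / 25/396 = 6/25
P(Z=3 | obs) = 2/99 / 25/396 = 8/25
P(Z=4 | obs) = 1/72 / 25/396 = 11/50

P(Z = 3 | obs) = 8/25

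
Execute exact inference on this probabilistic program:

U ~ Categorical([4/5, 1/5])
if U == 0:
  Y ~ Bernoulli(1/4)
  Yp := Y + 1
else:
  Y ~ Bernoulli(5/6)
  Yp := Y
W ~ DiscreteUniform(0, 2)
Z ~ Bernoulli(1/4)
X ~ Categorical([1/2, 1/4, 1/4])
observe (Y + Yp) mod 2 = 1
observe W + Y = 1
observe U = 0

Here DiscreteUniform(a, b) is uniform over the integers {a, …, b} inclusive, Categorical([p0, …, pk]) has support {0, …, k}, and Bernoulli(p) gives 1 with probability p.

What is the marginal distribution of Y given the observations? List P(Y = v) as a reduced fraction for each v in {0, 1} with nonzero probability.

P(Y=0) = 3/4, P(Y=1) = 1/4

Enumerate traces; 12 have nonzero weight after conditioning:
  (U=0, Y=0, W=1, Z=0, X=0) weight 3/40
  (U=0, Y=0, W=1, Z=0, X=1) weight 3/80
  (U=0, Y=0, W=1, Z=0, X=2) weight 3/80
  (U=0, Y=0, W=1, Z=1, X=0) weight 1/40
  (U=0, Y=0, W=1, Z=1, X=1) weight 1/80
  (U=0, Y=0, W=1, Z=1, X=2) weight 1/80
  (U=0, Y=1, W=0, Z=0, X=0) weight 1/40
  (U=0, Y=1, W=0, Z=0, X=1) weight 1/80
  … 4 more
Group by Y:
  weight(Y=0) = 1/5
  weight(Y=1) = 1/15
Total weight = 1/5 + 1/15 = 4/15
P(Y=0 | obs) = 1/5 / 4/15 = 3/4
P(Y=1 | obs) = 1/15 / 4/15 = 1/4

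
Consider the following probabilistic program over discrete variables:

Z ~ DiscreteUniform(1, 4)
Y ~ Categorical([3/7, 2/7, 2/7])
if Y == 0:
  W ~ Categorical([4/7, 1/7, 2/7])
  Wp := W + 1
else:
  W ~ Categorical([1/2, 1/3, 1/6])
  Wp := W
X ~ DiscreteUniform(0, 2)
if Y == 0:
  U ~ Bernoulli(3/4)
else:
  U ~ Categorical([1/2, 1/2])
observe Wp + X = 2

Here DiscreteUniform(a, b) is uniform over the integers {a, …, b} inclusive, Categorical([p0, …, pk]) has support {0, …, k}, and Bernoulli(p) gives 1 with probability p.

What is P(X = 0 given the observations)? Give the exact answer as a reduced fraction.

P(X = 0 | obs) = 23/129

Enumerate traces; 64 have nonzero weight after conditioning:
  (Z=1, Y=0, W=0, X=1, U=0) weight 1/196
  (Z=1, Y=0, W=0, X=1, U=1) weight 3/196
  (Z=1, Y=0, W=1, X=0, U=0) weight 1/784
  (Z=1, Y=0, W=1, X=0, U=1) weight 3/784
  (Z=1, Y=1, W=0, X=2, U=0) weight 1/168
  (Z=1, Y=1, W=0, X=2, U=1) weight 1/168
  (Z=1, Y=1, W=1, X=1, U=0) weight 1/252
  (Z=1, Y=1, W=1, X=1, U=1) weight 1/252
  … 56 more
Group by X:
  weight(X=0) = 23/441
  weight(X=1) = 64/441
  weight(X=2) = 2/21
Total weight = 23/441 + 64/441 + 2/21 = 43/147
P(X=0 | obs) = 23/441 / 43/147 = 23/129
P(X=1 | obs) = 64/441 / 43/147 = 64/129
P(X=2 | obs) = 2/21 / 43/147 = 14/43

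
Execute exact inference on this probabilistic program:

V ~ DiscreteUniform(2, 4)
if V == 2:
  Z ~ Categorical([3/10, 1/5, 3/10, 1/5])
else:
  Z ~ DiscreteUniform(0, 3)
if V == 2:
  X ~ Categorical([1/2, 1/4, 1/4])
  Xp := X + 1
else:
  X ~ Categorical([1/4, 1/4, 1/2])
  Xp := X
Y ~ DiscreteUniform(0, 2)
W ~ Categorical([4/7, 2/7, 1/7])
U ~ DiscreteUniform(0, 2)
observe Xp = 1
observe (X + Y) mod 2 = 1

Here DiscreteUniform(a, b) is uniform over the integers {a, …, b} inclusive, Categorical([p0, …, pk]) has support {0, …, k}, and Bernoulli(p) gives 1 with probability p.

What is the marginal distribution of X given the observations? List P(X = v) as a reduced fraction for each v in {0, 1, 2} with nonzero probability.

Enumerate traces; 180 have nonzero weight after conditioning:
  (V=2, Z=0, X=0, Y=1, W=0, U=0) weight 1/315
  (V=2, Z=0, X=0, Y=1, W=0, U=1) weight 1/315
  (V=2, Z=0, X=0, Y=1, W=0, U=2) weight 1/315
  (V=2, Z=0, X=0, Y=1, W=1, U=0) weight 1/630
  (V=2, Z=0, X=0, Y=1, W=1, U=1) weight 1/630
  (V=2, Z=0, X=0, Y=1, W=1, U=2) weight 1/630
  (V=2, Z=0, X=0, Y=1, W=2, U=0) weight 1/1260
  (V=2, Z=0, X=0, Y=1, W=2, U=1) weight 1/1260
  (V=3, Z=0, X=1, Y=0, W=0, U=0) weight 1/756
  … 171 more
Group by X:
  weight(X=0) = 1/18
  weight(X=1) = 1/9
Total weight = 1/18 + 1/9 = 1/6
P(X=0 | obs) = 1/18 / 1/6 = 1/3
P(X=1 | obs) = 1/9 / 1/6 = 2/3

P(X=0) = 1/3, P(X=1) = 2/3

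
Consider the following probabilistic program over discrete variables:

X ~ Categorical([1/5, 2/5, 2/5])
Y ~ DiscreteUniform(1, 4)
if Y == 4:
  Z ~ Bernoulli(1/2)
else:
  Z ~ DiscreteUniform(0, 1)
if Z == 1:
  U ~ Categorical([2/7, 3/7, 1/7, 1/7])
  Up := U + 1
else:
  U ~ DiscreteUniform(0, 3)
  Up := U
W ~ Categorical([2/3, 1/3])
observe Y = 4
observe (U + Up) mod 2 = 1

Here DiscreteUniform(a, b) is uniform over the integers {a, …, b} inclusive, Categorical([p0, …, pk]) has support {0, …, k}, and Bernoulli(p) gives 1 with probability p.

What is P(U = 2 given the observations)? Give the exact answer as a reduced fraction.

P(U = 2 | obs) = 1/7

Enumerate traces; 24 have nonzero weight after conditioning:
  (X=0, Y=4, Z=1, U=0, W=0) weight 1/210
  (X=0, Y=4, Z=1, U=0, W=1) weight 1/420
  (X=0, Y=4, Z=1, U=1, W=0) weight 1/140
  (X=0, Y=4, Z=1, U=1, W=1) weight 1/280
  (X=0, Y=4, Z=1, U=2, W=0) weight 1/420
  (X=0, Y=4, Z=1, U=2, W=1) weight 1/840
  (X=0, Y=4, Z=1, U=3, W=0) weight 1/420
  (X=0, Y=4, Z=1, U=3, W=1) weight 1/840
  … 16 more
Group by U:
  weight(U=0) = 1/28
  weight(U=1) = 3/56
  weight(U=2) = 1/56
  weight(U=3) = 1/56
Total weight = 1/28 + 3/56 + 1/56 + 1/56 = 1/8
P(U=0 | obs) = 1/28 / 1/8 = 2/7
P(U=1 | obs) = 3/56 / 1/8 = 3/7
P(U=2 | obs) = 1/56 / 1/8 = 1/7
P(U=3 | obs) = 1/56 / 1/8 = 1/7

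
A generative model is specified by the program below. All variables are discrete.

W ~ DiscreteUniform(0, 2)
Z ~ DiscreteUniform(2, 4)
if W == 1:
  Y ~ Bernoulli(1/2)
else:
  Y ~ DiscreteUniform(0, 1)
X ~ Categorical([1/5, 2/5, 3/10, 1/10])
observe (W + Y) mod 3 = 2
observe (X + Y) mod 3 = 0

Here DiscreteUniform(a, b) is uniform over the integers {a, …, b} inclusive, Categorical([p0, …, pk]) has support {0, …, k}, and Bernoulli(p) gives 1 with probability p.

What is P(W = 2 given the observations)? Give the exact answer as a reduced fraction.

Enumerate traces; 9 have nonzero weight after conditioning:
  (W=1, Z=2, Y=1, X=2) weight 1/60
  (W=1, Z=3, Y=1, X=2) weight 1/60
  (W=1, Z=4, Y=1, X=2) weight 1/60
  (W=2, Z=2, Y=0, X=0) weight 1/90
  (W=2, Z=2, Y=0, X=3) weight 1/180
  (W=2, Z=3, Y=0, X=0) weight 1/90
  (W=2, Z=3, Y=0, X=3) weight 1/180
  (W=2, Z=4, Y=0, X=0) weight 1/90
  … 1 more
Group by W:
  weight(W=1) = 1/20
  weight(W=2) = 1/20
Total weight = 1/20 + 1/20 = 1/10
P(W=1 | obs) = 1/20 / 1/10 = 1/2
P(W=2 | obs) = 1/20 / 1/10 = 1/2

P(W = 2 | obs) = 1/2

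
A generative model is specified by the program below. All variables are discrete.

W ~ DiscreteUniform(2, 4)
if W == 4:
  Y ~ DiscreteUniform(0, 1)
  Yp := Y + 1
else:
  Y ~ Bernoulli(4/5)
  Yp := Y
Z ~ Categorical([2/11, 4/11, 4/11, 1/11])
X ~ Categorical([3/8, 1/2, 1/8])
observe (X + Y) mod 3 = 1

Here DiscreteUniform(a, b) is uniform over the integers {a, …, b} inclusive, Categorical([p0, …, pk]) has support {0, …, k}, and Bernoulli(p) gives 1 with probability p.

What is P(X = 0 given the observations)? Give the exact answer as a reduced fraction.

P(X = 0 | obs) = 7/11

Enumerate traces; 24 have nonzero weight after conditioning:
  (W=2, Y=0, Z=0, X=1) weight 1/165
  (W=2, Y=0, Z=1, X=1) weight 2/165
  (W=2, Y=0, Z=2, X=1) weight 2/165
  (W=2, Y=0, Z=3, X=1) weight 1/330
  (W=2, Y=1, Z=0, X=0) weight 1/55
  (W=2, Y=1, Z=1, X=0) weight 2/55
  (W=2, Y=1, Z=2, X=0) weight 2/55
  (W=2, Y=1, Z=3, X=0) weight 1/110
  … 16 more
Group by X:
  weight(X=0) = 21/80
  weight(X=1) = 3/20
Total weight = 21/80 + 3/20 = 33/80
P(X=0 | obs) = 21/80 / 33/80 = 7/11
P(X=1 | obs) = 3/20 / 33/80 = 4/11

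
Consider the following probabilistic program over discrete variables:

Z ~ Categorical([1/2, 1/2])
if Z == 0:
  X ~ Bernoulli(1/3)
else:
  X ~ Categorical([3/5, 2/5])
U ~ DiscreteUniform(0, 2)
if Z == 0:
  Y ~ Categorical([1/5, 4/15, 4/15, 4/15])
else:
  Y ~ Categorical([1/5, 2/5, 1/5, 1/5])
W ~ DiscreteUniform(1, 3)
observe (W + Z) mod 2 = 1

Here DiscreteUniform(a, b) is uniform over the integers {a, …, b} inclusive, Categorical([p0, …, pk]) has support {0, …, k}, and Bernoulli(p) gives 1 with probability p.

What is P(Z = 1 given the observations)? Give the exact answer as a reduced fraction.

P(Z = 1 | obs) = 1/3

Enumerate traces; 72 have nonzero weight after conditioning:
  (Z=0, X=0, U=0, Y=0, W=1) weight 1/135
  (Z=0, X=0, U=0, Y=0, W=3) weight 1/135
  (Z=0, X=0, U=0, Y=1, W=1) weight 4/405
  (Z=0, X=0, U=0, Y=1, W=3) weight 4/405
  (Z=0, X=0, U=0, Y=2, W=1) weight 4/405
  (Z=0, X=0, U=0, Y=2, W=3) weight 4/405
  (Z=0, X=0, U=0, Y=3, W=1) weight 4/405
  (Z=0, X=0, U=0, Y=3, W=3) weight 4/405
  (Z=1, X=0, U=0, Y=0, W=2) weight 1/150
  … 63 more
Group by Z:
  weight(Z=0) = 1/3
  weight(Z=1) = 1/6
Total weight = 1/3 + 1/6 = 1/2
P(Z=0 | obs) = 1/3 / 1/2 = 2/3
P(Z=1 | obs) = 1/6 / 1/2 = 1/3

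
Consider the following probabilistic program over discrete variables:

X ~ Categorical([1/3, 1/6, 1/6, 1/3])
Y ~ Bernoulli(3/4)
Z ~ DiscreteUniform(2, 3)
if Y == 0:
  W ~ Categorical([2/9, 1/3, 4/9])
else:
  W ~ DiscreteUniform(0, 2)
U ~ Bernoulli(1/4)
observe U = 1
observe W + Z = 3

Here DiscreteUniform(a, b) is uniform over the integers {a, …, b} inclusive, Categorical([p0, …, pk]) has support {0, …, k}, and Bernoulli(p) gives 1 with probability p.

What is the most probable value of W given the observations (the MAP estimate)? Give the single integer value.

Enumerate traces; 16 have nonzero weight after conditioning:
  (X=0, Y=0, Z=2, W=1, U=1) weight 1/288
  (X=0, Y=0, Z=3, W=0, U=1) weight 1/432
  (X=0, Y=1, Z=2, W=1, U=1) weight 1/96
  (X=0, Y=1, Z=3, W=0, U=1) weight 1/96
  (X=1, Y=0, Z=2, W=1, U=1) weight 1/576
  (X=1, Y=0, Z=3, W=0, U=1) weight 1/864
  (X=1, Y=1, Z=2, W=1, U=1) weight 1/192
  (X=1, Y=1, Z=3, W=0, U=1) weight 1/192
  … 8 more
Group by W:
  weight(W=0) = 11/288
  weight(W=1) = 1/24
Total weight = 11/288 + 1/24 = 23/288
P(W=0 | obs) = 11/288 / 23/288 = 11/23
P(W=1 | obs) = 1/24 / 23/288 = 12/23
argmax = 1

argmax_v P(W = v | obs) = 1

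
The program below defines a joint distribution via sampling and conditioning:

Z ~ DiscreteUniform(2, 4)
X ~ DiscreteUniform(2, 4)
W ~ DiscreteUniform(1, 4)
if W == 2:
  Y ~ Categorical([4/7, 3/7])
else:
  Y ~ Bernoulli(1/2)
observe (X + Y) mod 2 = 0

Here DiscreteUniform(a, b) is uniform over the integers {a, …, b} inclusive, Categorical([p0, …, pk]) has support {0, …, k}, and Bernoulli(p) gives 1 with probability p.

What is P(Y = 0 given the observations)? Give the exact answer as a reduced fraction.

Enumerate traces; 36 have nonzero weight after conditioning:
  (Z=2, X=2, W=1, Y=0) weight 1/72
  (Z=2, X=2, W=2, Y=0) weight 1/63
  (Z=2, X=2, W=3, Y=0) weight 1/72
  (Z=2, X=2, W=4, Y=0) weight 1/72
  (Z=2, X=3, W=1, Y=1) weight 1/72
  (Z=2, X=3, W=2, Y=1) weight 1/84
  (Z=2, X=3, W=3, Y=1) weight 1/72
  (Z=2, X=3, W=4, Y=1) weight 1/72
  … 28 more
Group by Y:
  weight(Y=0) = 29/84
  weight(Y=1) = 9/56
Total weight = 29/84 + 9/56 = 85/168
P(Y=0 | obs) = 29/84 / 85/168 = 58/85
P(Y=1 | obs) = 9/56 / 85/168 = 27/85

P(Y = 0 | obs) = 58/85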